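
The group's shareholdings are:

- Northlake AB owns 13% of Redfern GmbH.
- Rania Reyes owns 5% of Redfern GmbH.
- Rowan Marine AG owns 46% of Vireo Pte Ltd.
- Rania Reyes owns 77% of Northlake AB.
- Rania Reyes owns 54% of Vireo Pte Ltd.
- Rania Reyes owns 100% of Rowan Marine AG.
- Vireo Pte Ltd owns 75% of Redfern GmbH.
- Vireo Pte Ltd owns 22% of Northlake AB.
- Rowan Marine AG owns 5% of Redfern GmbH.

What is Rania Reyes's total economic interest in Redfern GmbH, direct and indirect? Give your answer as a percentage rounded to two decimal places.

97.87%

Rania reaches Redfern along 7 paths.
Via Vireo: 54% × 75% = 40.5%.
Via Rowan → Vireo: 100% × 46% × 75% = 34.5%.
Via Vireo → Northlake: 54% × 22% × 13% = 1.5444%.
Via Rowan → Vireo → Northlake: 100% × 46% × 22% × 13% = 1.3156%.
Via Northlake: 77% × 13% = 10.01%.
Via Rowan: 100% × 5% = 5%.
Direct stake: 5% = 5%.
Total: 40.5% + 34.5% + 1.5444% + 1.3156% + 10.01% + 5% + 5% = 97.87%.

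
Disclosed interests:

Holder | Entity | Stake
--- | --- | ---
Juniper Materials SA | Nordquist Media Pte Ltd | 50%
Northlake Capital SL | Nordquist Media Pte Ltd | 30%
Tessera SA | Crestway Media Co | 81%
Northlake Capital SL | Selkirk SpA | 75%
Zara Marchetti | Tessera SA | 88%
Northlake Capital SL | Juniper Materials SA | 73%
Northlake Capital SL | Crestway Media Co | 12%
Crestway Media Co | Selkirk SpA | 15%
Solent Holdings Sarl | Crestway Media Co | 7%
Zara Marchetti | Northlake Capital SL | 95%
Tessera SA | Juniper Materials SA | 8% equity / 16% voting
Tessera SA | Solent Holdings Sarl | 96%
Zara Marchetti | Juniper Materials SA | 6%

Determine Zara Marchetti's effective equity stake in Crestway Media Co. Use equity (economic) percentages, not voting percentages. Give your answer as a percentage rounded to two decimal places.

Zara reaches Crestway along 3 paths.
Via Tessera → Solent: 88% × 96% × 7% = 5.9136%.
Via Northlake: 95% × 12% = 11.4%.
Via Tessera: 88% × 81% = 71.28%.
Total: 5.9136% + 11.4% + 71.28% = 88.5936%.
Rounded: 88.59%.

88.59%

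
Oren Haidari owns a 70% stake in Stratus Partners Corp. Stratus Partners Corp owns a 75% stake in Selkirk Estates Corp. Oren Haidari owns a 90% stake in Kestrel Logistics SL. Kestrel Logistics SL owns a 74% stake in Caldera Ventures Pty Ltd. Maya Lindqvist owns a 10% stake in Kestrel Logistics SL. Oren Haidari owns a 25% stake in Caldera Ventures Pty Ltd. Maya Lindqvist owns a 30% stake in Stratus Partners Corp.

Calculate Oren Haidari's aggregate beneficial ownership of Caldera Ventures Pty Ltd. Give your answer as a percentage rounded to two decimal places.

Oren reaches Caldera along 2 paths.
Direct stake: 25% = 25%.
Via Kestrel: 90% × 74% = 66.6%.
Total: 25% + 66.6% = 91.6%.
Rounded: 91.60%.

91.60%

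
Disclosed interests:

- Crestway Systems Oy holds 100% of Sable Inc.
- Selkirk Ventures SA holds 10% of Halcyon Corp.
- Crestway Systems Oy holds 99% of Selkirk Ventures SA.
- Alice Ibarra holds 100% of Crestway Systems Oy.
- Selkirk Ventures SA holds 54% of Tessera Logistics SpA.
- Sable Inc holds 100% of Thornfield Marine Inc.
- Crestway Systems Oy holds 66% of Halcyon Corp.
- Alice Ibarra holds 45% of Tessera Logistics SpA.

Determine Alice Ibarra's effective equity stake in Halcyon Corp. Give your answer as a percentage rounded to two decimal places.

Alice reaches Halcyon along 2 paths.
Via Crestway: 100% × 66% = 66%.
Via Crestway → Selkirk: 100% × 99% × 10% = 9.9%.
Total: 66% + 9.9% = 75.9%.
Rounded: 75.90%.

75.90%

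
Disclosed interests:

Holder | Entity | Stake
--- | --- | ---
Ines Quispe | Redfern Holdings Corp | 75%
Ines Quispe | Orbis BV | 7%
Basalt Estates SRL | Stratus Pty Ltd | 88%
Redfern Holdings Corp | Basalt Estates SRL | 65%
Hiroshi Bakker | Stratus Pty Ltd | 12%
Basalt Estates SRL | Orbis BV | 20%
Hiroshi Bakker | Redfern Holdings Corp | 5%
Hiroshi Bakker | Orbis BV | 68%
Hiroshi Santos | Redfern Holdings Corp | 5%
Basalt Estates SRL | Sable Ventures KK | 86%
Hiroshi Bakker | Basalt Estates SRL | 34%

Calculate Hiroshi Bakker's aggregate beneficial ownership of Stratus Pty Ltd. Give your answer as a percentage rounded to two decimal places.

44.78%

Hiroshi Bakker reaches Stratus along 3 paths.
Direct stake: 12% = 12%.
Via Redfern → Basalt: 5% × 65% × 88% = 2.86%.
Via Basalt: 34% × 88% = 29.92%.
Total: 12% + 2.86% + 29.92% = 44.78%.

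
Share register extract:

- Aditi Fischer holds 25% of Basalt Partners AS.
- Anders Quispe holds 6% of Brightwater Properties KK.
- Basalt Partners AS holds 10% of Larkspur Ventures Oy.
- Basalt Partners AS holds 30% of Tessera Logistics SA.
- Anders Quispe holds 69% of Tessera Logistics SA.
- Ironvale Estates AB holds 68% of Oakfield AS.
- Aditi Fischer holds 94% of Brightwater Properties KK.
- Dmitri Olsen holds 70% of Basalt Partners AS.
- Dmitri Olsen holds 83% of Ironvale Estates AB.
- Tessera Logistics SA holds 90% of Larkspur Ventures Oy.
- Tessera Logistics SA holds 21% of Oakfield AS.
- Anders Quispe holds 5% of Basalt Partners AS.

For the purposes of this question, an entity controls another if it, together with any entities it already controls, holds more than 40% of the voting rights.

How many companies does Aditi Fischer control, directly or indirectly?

1

Aditi holds 94% of Brightwater, so Aditi controls Brightwater.
No other company's threshold is met.
Aditi controls 1 company.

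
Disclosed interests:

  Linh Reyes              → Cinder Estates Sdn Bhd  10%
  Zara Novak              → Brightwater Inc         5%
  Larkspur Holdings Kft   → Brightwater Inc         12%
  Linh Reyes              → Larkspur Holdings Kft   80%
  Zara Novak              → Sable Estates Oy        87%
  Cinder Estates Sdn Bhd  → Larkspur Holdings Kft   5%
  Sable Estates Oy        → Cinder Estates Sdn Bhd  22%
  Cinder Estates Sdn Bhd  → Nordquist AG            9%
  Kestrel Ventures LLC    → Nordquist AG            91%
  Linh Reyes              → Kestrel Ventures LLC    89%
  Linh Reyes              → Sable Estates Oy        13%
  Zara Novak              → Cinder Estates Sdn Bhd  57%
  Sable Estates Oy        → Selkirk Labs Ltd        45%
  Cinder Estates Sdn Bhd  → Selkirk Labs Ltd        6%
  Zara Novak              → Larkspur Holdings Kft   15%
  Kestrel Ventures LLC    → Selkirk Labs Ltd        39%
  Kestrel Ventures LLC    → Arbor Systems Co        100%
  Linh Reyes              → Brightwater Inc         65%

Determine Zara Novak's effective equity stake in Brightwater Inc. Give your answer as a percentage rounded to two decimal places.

Zara reaches Brightwater along 4 paths.
Direct stake: 5% = 5%.
Via Cinder → Larkspur: 57% × 5% × 12% = 0.342%.
Via Sable → Cinder → Larkspur: 87% × 22% × 5% × 12% = 0.11484%.
Via Larkspur: 15% × 12% = 1.8%.
Total: 5% + 0.342% + 0.11484% + 1.8% = 7.25684%.
Rounded: 7.26%.

7.26%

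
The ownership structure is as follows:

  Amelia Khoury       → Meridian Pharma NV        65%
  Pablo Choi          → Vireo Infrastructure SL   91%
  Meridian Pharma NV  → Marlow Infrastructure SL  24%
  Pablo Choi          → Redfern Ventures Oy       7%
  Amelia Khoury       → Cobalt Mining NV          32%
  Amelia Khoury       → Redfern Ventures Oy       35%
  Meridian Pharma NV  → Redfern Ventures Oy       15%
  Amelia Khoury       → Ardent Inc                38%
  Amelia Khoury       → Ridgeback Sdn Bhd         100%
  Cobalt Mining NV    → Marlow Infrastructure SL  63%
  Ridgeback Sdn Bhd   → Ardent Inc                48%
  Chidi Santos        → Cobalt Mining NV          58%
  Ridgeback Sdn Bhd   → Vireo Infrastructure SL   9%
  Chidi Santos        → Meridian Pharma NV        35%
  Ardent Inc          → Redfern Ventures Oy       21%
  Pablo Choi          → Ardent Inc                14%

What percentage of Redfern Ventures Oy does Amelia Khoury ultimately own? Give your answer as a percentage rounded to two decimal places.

62.81%

Amelia reaches Redfern along 4 paths.
Direct stake: 35% = 35%.
Via Ardent: 38% × 21% = 7.98%.
Via Ridgeback → Ardent: 100% × 48% × 21% = 10.08%.
Via Meridian: 65% × 15% = 9.75%.
Total: 35% + 7.98% + 10.08% + 9.75% = 62.81%.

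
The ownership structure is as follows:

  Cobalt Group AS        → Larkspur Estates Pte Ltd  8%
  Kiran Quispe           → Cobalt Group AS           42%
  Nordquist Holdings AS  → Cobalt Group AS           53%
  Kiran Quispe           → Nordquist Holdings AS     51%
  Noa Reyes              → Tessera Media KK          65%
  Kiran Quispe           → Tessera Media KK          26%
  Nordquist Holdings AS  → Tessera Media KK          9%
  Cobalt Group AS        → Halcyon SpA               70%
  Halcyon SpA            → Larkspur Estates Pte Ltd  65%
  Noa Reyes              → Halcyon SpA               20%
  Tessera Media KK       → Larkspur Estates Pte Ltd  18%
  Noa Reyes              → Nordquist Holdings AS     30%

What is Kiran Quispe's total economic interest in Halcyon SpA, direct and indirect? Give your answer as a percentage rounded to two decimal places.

Kiran reaches Halcyon along 2 paths.
Via Nordquist → Cobalt: 51% × 53% × 70% = 18.921%.
Via Cobalt: 42% × 70% = 29.4%.
Total: 18.921% + 29.4% = 48.321%.
Rounded: 48.32%.

48.32%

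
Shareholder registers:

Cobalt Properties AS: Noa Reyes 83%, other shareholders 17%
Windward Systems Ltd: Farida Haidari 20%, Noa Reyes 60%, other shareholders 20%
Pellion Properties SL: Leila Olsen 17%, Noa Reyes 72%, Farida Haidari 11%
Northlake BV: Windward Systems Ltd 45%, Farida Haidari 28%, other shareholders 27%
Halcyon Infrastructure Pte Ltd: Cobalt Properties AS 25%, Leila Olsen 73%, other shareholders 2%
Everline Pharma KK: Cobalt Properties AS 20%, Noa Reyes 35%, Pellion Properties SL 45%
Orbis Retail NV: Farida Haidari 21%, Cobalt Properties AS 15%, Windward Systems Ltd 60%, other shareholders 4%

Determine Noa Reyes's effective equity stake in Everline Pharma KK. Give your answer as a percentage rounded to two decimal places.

Noa reaches Everline along 3 paths.
Via Cobalt: 83% × 20% = 16.6%.
Direct stake: 35% = 35%.
Via Pellion: 72% × 45% = 32.4%.
Total: 16.6% + 35% + 32.4% = 84%.
Rounded: 84.00%.

84.00%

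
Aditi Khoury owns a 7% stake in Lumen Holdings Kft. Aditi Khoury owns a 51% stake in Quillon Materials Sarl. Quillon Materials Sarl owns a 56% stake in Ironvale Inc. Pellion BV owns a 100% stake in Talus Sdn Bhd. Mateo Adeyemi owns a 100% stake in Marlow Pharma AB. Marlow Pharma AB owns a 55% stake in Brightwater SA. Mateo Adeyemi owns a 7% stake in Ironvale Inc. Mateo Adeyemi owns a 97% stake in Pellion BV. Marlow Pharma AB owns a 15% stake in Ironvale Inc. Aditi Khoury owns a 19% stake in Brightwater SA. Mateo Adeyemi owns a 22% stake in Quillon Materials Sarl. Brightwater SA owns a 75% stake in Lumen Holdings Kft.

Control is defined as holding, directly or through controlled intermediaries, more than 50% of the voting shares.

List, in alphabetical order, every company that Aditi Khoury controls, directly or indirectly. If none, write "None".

Aditi holds 51% of Quillon, so Aditi controls Quillon.
Quillon holds 56% of Ironvale, so Aditi controls Ironvale.
No other company's threshold is met.

Ironvale Inc, Quillon Materials Sarl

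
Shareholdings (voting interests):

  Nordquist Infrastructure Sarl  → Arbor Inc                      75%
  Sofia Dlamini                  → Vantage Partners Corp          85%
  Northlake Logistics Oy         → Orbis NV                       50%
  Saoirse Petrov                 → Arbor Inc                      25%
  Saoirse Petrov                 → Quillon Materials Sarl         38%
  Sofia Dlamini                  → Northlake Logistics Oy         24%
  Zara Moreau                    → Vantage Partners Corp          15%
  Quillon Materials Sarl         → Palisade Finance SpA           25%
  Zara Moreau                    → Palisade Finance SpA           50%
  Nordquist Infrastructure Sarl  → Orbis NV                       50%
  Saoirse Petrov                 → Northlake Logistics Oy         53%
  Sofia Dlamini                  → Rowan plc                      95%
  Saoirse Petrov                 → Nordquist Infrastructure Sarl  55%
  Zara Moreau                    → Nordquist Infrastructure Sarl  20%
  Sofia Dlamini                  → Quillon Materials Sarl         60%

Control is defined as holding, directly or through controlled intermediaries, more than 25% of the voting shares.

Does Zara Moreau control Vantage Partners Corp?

No

Zara holds 50% of Palisade, so Zara controls Palisade.
In Vantage, Zara's side holds only 15%, not > 25%.
So Zara does not control Vantage.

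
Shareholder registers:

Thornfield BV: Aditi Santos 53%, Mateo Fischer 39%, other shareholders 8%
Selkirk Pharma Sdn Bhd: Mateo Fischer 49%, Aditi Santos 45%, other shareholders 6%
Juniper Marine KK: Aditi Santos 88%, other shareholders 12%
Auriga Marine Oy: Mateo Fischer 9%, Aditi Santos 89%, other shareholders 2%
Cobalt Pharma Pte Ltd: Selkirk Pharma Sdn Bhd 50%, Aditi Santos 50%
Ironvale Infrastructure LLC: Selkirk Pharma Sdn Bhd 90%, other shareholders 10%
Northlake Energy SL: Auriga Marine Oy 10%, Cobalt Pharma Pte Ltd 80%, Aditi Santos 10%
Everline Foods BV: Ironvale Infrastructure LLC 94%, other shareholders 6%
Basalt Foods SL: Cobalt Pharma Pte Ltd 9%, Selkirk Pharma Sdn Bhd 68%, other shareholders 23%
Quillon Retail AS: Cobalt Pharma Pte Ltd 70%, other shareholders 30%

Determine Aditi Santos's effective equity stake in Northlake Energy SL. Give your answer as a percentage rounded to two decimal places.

Aditi reaches Northlake along 4 paths.
Via Auriga: 89% × 10% = 8.9%.
Via Selkirk → Cobalt: 45% × 50% × 80% = 18%.
Via Cobalt: 50% × 80% = 40%.
Direct stake: 10% = 10%.
Total: 8.9% + 18% + 40% + 10% = 76.9%.
Rounded: 76.90%.

76.90%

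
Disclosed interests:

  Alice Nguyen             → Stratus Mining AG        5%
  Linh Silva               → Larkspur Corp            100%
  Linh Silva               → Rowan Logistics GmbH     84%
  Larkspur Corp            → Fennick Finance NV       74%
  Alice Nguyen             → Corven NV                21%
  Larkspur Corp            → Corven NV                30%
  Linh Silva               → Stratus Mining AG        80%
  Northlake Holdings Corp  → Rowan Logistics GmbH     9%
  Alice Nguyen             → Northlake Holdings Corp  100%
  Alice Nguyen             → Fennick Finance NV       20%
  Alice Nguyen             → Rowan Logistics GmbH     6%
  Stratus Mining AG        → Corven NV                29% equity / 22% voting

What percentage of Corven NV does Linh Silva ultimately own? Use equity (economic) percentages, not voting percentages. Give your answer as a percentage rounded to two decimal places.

53.20%

Linh reaches Corven along 2 paths.
Via Larkspur: 100% × 30% = 30%.
Via Stratus: 80% × 29% = 23.2%.
Total: 30% + 23.2% = 53.2%.
Rounded: 53.20%.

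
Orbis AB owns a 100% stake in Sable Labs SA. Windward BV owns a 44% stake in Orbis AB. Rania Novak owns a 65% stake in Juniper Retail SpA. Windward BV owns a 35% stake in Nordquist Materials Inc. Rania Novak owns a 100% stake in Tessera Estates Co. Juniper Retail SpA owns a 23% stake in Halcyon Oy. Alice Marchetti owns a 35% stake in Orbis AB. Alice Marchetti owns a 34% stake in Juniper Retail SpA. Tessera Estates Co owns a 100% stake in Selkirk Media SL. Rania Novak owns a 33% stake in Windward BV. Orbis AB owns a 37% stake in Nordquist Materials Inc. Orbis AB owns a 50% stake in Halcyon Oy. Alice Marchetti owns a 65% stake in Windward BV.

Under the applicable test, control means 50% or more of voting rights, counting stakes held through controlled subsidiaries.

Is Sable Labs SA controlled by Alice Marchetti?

Yes

Alice holds 65% of Windward, so Alice controls Windward.
Windward and Alice together hold 44% + 35% = 79% of Orbis, so Alice controls Orbis.
Orbis holds 100% of Sable, so Alice controls Sable.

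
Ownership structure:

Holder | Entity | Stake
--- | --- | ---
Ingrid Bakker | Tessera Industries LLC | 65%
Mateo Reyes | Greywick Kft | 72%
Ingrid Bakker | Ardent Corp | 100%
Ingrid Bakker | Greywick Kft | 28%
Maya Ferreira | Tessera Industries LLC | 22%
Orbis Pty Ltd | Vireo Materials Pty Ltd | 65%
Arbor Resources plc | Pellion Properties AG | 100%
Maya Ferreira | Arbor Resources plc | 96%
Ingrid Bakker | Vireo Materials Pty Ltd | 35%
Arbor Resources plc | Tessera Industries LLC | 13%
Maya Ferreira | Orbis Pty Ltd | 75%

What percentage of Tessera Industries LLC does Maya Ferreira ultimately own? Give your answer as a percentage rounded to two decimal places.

34.48%

Maya reaches Tessera along 2 paths.
Via Arbor: 96% × 13% = 12.48%.
Direct stake: 22% = 22%.
Total: 12.48% + 22% = 34.48%.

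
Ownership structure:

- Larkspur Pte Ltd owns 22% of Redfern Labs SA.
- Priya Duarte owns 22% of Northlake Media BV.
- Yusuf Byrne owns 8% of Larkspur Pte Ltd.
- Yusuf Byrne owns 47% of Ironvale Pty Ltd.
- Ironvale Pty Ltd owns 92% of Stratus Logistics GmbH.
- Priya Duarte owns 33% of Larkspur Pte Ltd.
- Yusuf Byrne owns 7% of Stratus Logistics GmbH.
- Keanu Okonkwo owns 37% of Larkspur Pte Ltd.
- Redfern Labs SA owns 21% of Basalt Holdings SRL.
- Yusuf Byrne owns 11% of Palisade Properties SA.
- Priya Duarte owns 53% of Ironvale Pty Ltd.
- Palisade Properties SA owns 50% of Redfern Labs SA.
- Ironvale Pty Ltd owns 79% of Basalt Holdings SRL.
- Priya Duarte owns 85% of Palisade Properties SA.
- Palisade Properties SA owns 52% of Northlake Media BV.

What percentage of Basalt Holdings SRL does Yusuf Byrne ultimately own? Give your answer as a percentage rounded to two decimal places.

Yusuf reaches Basalt along 3 paths.
Via Palisade → Redfern: 11% × 50% × 21% = 1.155%.
Via Larkspur → Redfern: 8% × 22% × 21% = 0.3696%.
Via Ironvale: 47% × 79% = 37.13%.
Total: 1.155% + 0.3696% + 37.13% = 38.6546%.
Rounded: 38.65%.

38.65%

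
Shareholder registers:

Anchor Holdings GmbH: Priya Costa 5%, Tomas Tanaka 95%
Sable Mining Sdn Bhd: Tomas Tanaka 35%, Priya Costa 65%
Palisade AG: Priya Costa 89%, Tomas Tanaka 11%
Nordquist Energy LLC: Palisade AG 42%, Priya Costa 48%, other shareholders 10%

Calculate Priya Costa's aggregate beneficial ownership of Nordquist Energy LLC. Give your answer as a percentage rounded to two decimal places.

85.38%

Priya reaches Nordquist along 2 paths.
Via Palisade: 89% × 42% = 37.38%.
Direct stake: 48% = 48%.
Total: 37.38% + 48% = 85.38%.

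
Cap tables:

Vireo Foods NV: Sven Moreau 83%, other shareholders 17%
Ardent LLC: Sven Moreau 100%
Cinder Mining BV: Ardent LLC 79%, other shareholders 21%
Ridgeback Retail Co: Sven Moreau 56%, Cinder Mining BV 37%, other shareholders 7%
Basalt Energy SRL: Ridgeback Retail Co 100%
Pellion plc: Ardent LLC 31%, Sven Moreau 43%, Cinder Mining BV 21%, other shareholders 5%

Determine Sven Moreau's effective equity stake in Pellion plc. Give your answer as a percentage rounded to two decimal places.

Sven reaches Pellion along 3 paths.
Via Ardent: 100% × 31% = 31%.
Direct stake: 43% = 43%.
Via Ardent → Cinder: 100% × 79% × 21% = 16.59%.
Total: 31% + 43% + 16.59% = 90.59%.

90.59%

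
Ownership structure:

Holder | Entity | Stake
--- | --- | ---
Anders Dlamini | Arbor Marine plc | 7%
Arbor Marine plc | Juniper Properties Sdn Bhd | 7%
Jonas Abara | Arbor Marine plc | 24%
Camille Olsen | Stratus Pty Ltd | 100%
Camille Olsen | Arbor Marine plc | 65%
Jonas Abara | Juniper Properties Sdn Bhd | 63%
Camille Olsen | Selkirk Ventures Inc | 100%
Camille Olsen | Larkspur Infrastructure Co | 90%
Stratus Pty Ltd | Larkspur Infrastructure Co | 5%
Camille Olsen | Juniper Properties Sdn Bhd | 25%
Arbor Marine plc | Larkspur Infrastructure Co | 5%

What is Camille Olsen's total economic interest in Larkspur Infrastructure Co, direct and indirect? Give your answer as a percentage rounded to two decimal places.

98.25%

Camille reaches Larkspur along 3 paths.
Direct stake: 90% = 90%.
Via Arbor: 65% × 5% = 3.25%.
Via Stratus: 100% × 5% = 5%.
Total: 90% + 3.25% + 5% = 98.25%.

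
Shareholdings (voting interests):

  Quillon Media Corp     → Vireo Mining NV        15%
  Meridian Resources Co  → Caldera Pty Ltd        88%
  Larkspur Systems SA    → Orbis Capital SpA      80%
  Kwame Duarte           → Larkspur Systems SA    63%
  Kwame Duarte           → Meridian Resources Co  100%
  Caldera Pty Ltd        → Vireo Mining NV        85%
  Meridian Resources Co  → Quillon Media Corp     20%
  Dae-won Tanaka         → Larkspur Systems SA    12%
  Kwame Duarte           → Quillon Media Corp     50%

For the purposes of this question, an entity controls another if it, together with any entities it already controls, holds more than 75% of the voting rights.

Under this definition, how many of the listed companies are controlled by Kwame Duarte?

Kwame holds 100% of Meridian, so Kwame controls Meridian.
Meridian holds 88% of Caldera, so Kwame controls Caldera.
Caldera holds 85% of Vireo, so Kwame controls Vireo.
No other company's threshold is met.
Kwame controls 3 companies.

3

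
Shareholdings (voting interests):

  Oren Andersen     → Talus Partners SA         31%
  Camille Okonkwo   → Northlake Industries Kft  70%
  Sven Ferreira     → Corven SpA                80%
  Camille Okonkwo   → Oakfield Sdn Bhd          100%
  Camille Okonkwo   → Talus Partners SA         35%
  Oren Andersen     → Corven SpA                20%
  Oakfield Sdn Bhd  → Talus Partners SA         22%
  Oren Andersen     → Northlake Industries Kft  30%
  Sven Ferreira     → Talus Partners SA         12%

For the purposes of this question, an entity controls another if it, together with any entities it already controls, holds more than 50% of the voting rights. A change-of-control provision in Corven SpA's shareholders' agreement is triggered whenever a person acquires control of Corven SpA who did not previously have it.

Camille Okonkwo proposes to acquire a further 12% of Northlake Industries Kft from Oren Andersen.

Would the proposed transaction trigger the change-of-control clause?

No

The purchase adds only to Camille's holdings (Oren's stake shrinks), so Camille is the only person who could newly come to control Corven.
Camille holds 100% of Oakfield, so Camille controls Oakfield.
Camille holds 70% of Northlake, so Camille controls Northlake.
Camille and Oakfield together hold 35% + 22% = 57% of Talus, so Camille controls Talus.
Neither Camille nor any entity Camille controls holds any voting interest in Corven.
So before the transaction, Camille does not control Corven.
After the purchase, Camille's direct stake in Northlake rises to 70% + 12% = 82%, and Oren's stake falls to 18%.
Camille holds 82% of Northlake, so Camille controls Northlake.
After the transaction, neither Camille nor any entity Camille controls holds a voting interest in Corven, so Camille still does not control it.
No new person acquires control, so the clause is not triggered.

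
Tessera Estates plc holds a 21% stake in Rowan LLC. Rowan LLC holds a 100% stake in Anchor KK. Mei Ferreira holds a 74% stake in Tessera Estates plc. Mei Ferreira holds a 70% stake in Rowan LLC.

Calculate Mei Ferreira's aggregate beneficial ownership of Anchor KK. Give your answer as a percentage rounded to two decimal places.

85.54%

Mei reaches Anchor along 2 paths.
Via Rowan: 70% × 100% = 70%.
Via Tessera → Rowan: 74% × 21% × 100% = 15.54%.
Total: 70% + 15.54% = 85.54%.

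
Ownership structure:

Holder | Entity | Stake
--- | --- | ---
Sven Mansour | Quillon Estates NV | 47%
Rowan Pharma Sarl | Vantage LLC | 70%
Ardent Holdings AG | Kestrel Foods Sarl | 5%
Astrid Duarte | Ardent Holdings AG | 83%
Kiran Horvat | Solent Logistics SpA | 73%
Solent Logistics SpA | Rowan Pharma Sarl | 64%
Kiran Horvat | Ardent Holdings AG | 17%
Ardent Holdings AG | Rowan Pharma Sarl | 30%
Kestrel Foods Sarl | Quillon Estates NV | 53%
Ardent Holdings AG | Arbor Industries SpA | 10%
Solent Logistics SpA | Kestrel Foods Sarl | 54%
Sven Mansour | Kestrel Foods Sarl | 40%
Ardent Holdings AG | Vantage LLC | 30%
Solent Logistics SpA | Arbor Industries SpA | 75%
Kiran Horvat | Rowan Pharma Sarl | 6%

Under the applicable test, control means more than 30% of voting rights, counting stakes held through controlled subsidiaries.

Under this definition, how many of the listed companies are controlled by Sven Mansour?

Sven holds 40% of Kestrel, so Sven controls Kestrel.
Sven and Kestrel together hold 47% + 53% = 100% of Quillon, so Sven controls Quillon.
No other company's threshold is met.
Sven controls 2 companies.

2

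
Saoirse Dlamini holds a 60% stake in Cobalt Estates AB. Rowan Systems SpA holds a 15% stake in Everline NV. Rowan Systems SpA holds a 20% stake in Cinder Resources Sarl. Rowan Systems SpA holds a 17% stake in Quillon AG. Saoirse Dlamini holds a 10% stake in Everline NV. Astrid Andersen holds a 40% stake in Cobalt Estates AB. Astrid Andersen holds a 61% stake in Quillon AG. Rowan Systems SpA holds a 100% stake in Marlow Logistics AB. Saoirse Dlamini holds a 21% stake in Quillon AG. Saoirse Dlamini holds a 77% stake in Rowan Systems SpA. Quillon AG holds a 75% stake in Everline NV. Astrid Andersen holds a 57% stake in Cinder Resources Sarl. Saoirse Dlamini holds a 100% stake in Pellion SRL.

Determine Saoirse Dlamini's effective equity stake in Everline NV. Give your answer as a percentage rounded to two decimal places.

Saoirse reaches Everline along 4 paths.
Via Rowan: 77% × 15% = 11.55%.
Direct stake: 10% = 10%.
Via Rowan → Quillon: 77% × 17% × 75% = 9.8175%.
Via Quillon: 21% × 75% = 15.75%.
Total: 11.55% + 10% + 9.8175% + 15.75% = 47.1175%.
Rounded: 47.12%.

47.12%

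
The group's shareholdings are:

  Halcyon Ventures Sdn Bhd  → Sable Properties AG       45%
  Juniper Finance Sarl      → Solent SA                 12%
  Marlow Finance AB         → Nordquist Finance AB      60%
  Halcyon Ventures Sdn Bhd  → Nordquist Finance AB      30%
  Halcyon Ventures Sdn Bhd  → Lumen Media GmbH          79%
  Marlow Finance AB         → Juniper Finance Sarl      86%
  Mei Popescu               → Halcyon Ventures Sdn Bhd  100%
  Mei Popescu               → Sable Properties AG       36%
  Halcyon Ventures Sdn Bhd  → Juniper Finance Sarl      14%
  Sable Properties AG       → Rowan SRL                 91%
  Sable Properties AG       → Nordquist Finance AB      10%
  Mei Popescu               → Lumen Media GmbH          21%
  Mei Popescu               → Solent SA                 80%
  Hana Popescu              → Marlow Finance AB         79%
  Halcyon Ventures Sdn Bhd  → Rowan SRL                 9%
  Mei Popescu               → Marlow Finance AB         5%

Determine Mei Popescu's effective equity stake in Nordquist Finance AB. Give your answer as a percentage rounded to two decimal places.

41.10%

Mei reaches Nordquist along 4 paths.
Via Halcyon: 100% × 30% = 30%.
Via Sable: 36% × 10% = 3.6%.
Via Halcyon → Sable: 100% × 45% × 10% = 4.5%.
Via Marlow: 5% × 60% = 3%.
Total: 30% + 3.6% + 4.5% + 3% = 41.1%.
Rounded: 41.10%.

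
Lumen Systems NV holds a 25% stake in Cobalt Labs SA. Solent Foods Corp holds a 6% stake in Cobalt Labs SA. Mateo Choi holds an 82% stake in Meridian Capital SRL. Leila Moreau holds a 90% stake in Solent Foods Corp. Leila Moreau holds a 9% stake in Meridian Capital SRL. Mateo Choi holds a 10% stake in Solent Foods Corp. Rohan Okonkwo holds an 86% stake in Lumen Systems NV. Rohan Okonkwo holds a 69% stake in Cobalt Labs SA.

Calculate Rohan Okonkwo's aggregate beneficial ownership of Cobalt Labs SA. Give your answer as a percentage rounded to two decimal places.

Rohan reaches Cobalt along 2 paths.
Via Lumen: 86% × 25% = 21.5%.
Direct stake: 69% = 69%.
Total: 21.5% + 69% = 90.5%.
Rounded: 90.50%.

90.50%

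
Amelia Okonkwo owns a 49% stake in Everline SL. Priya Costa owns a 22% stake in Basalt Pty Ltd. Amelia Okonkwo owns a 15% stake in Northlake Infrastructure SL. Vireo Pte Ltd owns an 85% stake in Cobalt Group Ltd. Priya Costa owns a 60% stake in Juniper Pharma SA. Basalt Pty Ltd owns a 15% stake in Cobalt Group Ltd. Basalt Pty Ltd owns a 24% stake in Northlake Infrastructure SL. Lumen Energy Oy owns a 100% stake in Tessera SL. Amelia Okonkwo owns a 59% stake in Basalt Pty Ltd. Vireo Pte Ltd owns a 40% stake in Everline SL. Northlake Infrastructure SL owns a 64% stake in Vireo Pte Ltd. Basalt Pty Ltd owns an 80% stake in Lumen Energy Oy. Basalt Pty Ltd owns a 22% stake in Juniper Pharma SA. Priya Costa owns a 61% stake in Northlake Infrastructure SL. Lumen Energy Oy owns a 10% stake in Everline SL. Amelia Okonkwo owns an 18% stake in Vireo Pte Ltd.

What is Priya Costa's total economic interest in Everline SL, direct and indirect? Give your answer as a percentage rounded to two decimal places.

18.73%

Priya reaches Everline along 3 paths.
Via Basalt → Lumen: 22% × 80% × 10% = 1.76%.
Via Basalt → Northlake → Vireo: 22% × 24% × 64% × 40% = 1.35168%.
Via Northlake → Vireo: 61% × 64% × 40% = 15.616%.
Total: 1.76% + 1.35168% + 15.616% = 18.72768%.
Rounded: 18.73%.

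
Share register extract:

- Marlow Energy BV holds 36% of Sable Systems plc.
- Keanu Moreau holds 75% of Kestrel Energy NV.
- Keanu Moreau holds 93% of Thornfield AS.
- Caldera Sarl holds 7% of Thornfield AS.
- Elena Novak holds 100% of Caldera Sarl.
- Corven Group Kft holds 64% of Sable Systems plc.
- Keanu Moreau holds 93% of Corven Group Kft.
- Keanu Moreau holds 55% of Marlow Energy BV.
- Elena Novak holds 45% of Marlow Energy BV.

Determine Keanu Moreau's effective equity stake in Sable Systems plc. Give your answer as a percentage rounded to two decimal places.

Keanu reaches Sable along 2 paths.
Via Corven: 93% × 64% = 59.52%.
Via Marlow: 55% × 36% = 19.8%.
Total: 59.52% + 19.8% = 79.32%.

79.32%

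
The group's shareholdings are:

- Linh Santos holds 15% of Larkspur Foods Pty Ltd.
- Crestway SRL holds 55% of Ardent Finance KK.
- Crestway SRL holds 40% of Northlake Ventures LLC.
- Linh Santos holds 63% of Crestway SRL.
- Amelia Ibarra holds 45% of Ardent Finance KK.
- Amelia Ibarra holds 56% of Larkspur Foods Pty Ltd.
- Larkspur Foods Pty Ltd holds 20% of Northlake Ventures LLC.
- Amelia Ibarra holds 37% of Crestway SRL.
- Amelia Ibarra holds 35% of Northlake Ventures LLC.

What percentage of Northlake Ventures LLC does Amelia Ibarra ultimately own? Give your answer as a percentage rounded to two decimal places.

61.00%

Amelia reaches Northlake along 3 paths.
Via Crestway: 37% × 40% = 14.8%.
Direct stake: 35% = 35%.
Via Larkspur: 56% × 20% = 11.2%.
Total: 14.8% + 35% + 11.2% = 61%.
Rounded: 61.00%.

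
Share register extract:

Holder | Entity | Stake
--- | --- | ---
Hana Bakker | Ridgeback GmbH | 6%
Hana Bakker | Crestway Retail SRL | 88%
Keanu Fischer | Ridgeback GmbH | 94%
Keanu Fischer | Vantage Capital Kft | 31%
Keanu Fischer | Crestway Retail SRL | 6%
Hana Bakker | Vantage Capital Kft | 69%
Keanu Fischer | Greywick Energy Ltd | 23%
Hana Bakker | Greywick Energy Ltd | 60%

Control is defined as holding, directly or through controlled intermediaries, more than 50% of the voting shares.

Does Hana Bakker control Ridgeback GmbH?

No

Hana holds 69% of Vantage, so Hana controls Vantage.
Hana holds 88% of Crestway, so Hana controls Crestway.
Hana holds 60% of Greywick, so Hana controls Greywick.
In Ridgeback, Hana's side holds only 6%, not > 50%.
So Hana does not control Ridgeback.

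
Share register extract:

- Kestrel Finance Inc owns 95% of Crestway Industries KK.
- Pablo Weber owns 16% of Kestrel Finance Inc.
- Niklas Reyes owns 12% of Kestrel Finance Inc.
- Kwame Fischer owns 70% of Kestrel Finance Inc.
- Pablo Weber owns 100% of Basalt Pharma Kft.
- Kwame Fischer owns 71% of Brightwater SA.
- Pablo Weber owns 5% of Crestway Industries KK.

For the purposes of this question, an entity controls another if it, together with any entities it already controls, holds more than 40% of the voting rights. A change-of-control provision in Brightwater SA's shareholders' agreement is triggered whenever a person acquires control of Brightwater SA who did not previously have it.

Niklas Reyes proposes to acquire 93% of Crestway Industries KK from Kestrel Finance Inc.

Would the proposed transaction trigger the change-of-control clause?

No

The purchase adds only to Niklas's holdings (Kestrel's stake shrinks), so Niklas is the only person who could newly come to control Brightwater.
Niklas's largest direct stake is 12% in Kestrel, which does not meet the threshold, so Niklas controls no company.
Neither Niklas nor any entity Niklas controls holds any voting interest in Brightwater.
So before the transaction, Niklas does not control Brightwater.
After the purchase, Niklas holds 93% of Crestway directly, and Kestrel's stake falls to 2%.
Niklas holds 93% of Crestway, so Niklas controls Crestway.
After the transaction, neither Niklas nor any entity Niklas controls holds a voting interest in Brightwater, so Niklas still does not control it.
No new person acquires control, so the clause is not triggered.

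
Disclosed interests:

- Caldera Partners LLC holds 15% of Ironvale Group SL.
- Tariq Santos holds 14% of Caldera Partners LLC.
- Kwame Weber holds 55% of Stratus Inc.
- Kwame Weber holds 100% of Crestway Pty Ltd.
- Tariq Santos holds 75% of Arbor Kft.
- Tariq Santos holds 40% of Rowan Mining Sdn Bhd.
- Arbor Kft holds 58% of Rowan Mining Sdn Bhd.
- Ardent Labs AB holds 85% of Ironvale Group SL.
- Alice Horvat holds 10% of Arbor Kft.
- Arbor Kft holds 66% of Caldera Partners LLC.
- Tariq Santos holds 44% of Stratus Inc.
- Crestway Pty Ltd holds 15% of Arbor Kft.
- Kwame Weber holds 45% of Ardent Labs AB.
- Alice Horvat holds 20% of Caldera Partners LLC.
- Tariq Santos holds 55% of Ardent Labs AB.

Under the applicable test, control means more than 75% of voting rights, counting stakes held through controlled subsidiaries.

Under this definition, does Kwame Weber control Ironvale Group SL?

No

Kwame holds 100% of Crestway, so Kwame controls Crestway.
Neither Kwame nor any entity Kwame controls holds any voting interest in Ironvale.
So Kwame does not control Ironvale.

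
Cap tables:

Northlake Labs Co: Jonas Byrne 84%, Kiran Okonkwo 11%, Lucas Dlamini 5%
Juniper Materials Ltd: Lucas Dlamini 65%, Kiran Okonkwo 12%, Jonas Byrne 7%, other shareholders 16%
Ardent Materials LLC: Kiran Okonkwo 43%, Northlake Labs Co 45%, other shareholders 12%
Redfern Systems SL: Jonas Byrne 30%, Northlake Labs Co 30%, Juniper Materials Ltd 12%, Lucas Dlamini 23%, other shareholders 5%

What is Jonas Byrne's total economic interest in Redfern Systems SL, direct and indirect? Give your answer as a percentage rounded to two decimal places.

56.04%

Jonas reaches Redfern along 3 paths.
Direct stake: 30% = 30%.
Via Northlake: 84% × 30% = 25.2%.
Via Juniper: 7% × 12% = 0.84%.
Total: 30% + 25.2% + 0.84% = 56.04%.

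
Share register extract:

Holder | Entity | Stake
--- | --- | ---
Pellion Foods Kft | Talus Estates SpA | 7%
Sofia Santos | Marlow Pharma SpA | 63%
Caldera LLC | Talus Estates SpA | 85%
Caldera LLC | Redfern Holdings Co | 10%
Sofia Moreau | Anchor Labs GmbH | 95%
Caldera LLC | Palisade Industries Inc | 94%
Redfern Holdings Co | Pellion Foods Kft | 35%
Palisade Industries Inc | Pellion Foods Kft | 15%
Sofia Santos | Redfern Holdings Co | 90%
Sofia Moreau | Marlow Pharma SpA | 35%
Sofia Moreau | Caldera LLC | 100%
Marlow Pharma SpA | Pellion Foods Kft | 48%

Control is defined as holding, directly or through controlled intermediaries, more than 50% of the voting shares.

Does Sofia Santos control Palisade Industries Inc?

No

Sofia Santos holds 63% of Marlow, so Sofia Santos controls Marlow.
Sofia Santos holds 90% of Redfern, so Sofia Santos controls Redfern.
Marlow and Redfern together hold 48% + 35% = 83% of Pellion, so Sofia Santos controls Pellion.
Neither Sofia Santos nor any entity Sofia Santos controls holds any voting interest in Palisade.
So Sofia Santos does not control Palisade.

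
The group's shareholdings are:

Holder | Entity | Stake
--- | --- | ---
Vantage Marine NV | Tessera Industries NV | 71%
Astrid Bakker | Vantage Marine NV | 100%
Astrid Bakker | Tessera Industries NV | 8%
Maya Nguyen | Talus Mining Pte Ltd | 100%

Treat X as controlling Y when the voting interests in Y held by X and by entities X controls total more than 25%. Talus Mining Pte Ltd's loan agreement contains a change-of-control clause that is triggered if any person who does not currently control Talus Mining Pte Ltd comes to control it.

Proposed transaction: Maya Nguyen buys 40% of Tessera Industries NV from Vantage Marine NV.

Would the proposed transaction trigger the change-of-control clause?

The purchase adds only to Maya's holdings (Vantage's stake shrinks), so Maya is the only person who could newly come to control Talus.
Maya holds 100% of Talus, so Maya controls Talus.
So Maya already controls Talus before the transaction.
After the purchase, Maya holds 40% of Tessera directly, and Vantage's stake falls to 31%.
Maya controlled Talus already, so this is not a new person acquiring control; every other person's position is unchanged or reduced.
No new person acquires control, so the clause is not triggered.

No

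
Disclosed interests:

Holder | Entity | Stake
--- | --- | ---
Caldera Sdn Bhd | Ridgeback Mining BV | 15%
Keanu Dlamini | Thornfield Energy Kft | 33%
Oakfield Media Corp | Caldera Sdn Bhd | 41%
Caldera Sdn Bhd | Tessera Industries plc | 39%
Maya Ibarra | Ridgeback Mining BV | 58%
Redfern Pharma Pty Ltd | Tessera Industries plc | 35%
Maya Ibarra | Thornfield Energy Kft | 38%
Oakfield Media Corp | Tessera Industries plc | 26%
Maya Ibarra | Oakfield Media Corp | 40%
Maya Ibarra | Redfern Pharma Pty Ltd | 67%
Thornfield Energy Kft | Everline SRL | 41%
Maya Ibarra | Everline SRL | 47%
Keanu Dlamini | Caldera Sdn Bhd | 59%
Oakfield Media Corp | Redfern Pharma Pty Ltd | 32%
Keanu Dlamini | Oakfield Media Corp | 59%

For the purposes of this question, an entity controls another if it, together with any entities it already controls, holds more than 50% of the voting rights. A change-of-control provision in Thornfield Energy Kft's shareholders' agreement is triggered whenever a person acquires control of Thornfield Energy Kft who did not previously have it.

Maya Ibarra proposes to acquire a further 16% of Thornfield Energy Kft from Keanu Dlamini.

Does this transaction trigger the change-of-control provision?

The purchase adds only to Maya's holdings (Keanu's stake shrinks), so Maya is the only person who could newly come to control Thornfield.
Maya holds 67% of Redfern, so Maya controls Redfern.
Maya holds 58% of Ridgeback, so Maya controls Ridgeback.
In Thornfield, Maya's side holds only 38%, not > 50%.
So before the transaction, Maya does not control Thornfield.
After the purchase, Maya's direct stake in Thornfield rises to 38% + 16% = 54%, and Keanu's stake falls to 17%.
Maya holds 54% of Thornfield, so Maya controls Thornfield.
Maya did not control Thornfield before and does after, so the clause is triggered.

Yes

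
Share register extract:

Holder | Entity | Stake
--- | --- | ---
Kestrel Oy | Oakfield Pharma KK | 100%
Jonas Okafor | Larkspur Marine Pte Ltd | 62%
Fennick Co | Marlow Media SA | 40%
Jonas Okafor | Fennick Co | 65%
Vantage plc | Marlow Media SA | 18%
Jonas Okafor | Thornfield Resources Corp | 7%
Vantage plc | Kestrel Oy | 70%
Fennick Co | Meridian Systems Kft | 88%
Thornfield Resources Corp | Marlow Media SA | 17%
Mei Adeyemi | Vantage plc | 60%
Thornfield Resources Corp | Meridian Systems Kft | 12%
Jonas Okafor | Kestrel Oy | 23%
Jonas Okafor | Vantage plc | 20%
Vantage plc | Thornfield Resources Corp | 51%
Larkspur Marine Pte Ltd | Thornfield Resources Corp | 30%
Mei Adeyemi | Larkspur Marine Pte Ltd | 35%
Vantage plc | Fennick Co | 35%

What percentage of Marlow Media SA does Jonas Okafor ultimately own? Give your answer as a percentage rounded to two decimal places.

Jonas reaches Marlow along 6 paths.
Via Vantage → Thornfield: 20% × 51% × 17% = 1.734%.
Via Larkspur → Thornfield: 62% × 30% × 17% = 3.162%.
Via Thornfield: 7% × 17% = 1.19%.
Via Fennick: 65% × 40% = 26%.
Via Vantage → Fennick: 20% × 35% × 40% = 2.8%.
Via Vantage: 20% × 18% = 3.6%.
Total: 1.734% + 3.162% + 1.19% + 26% + 2.8% + 3.6% = 38.486%.
Rounded: 38.49%.

38.49%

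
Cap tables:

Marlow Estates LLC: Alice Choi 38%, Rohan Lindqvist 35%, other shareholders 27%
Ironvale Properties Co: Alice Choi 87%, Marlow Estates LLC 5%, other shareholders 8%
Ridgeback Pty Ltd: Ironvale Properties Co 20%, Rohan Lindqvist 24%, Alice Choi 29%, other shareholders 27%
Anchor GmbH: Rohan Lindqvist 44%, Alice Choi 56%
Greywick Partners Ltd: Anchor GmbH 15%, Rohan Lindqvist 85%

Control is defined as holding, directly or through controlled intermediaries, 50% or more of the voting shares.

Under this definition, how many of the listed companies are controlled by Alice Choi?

2

Alice holds 87% of Ironvale, so Alice controls Ironvale.
Alice holds 56% of Anchor, so Alice controls Anchor.
No other company's threshold is met.
Alice controls 2 companies.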